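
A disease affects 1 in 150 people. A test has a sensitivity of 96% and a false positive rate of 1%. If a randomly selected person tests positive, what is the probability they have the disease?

Let D = the rare event, + = positive/flagged.
P(D) = 1/150
P(+|D) = 96/100 = 24/25
P(+|D') = 1/100
P(+) = P(+|D)P(D) + P(+|D')P(D')
     = \frac{24}{25} × \frac{1}{150} + \frac{1}{100} × \frac{149}{150}
     = \frac{49}{3000}
P(D|+) = P(+|D)P(D)/P(+) = \frac{96}{245}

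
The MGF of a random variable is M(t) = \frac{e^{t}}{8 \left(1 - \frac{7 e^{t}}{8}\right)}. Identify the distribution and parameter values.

The MGF M(t) = \frac{e^{t}}{8 \left(1 - \frac{7 e^{t}}{8}\right)} is the standard form for the Geometric distribution.
Comparing with the known MGF formula identifies: Geometric(p=1/8), X = trial number of first success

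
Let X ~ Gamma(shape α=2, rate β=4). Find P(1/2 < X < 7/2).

P(1/2 < X < 7/2) = ∫_{1/2}^{7/2} f(x) dx
where f(x) = 16 x e^{- 4 x}
= \frac{3 \left(-5 + e^{12}\right)}{e^{14}}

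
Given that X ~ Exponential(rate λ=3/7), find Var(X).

For X ~ Exponential(rate λ=3/7):
Var(X) = \frac{49}{9}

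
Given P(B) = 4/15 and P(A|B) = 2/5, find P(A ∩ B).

By definition, P(A|B) = P(A ∩ B) / P(B)
So P(A ∩ B) = P(A|B) × P(B)
= 2/5 × 4/15
= 8/75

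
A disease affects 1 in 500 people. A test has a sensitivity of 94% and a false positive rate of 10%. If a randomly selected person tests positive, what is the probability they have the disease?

Let D = the rare event, + = positive/flagged.
P(D) = 1/500
P(+|D) = 94/100 = 47/50
P(+|D') = 10/100 = 1/10
P(+) = P(+|D)P(D) + P(+|D')P(D')
     = \frac{47}{50} × \frac{1}{500} + \frac{1}{10} × \frac{499}{500}
     = \frac{1271}{12500}
P(D|+) = P(+|D)P(D)/P(+) = \frac{47}{2542}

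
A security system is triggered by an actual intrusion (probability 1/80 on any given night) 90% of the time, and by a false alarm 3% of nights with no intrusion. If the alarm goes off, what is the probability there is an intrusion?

Let D = the rare event, + = positive/flagged.
P(D) = 1/80
P(+|D) = 90/100 = 9/10
P(+|D') = 3/100
P(+) = P(+|D)P(D) + P(+|D')P(D')
     = \frac{9}{10} × \frac{1}{80} + \frac{3}{100} × \frac{79}{80}
     = \frac{327}{8000}
P(D|+) = P(+|D)P(D)/P(+) = \frac{30}{109}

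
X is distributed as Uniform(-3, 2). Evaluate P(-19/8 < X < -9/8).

P(-19/8 < X < -9/8) = ∫_{-19/8}^{-9/8} f(x) dx
where f(x) = \frac{1}{5}
= \frac{1}{4}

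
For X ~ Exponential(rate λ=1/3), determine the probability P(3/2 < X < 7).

P(3/2 < X < 7) = ∫_{3/2}^{7} f(x) dx
where f(x) = \frac{e^{- \frac{x}{3}}}{3}
= - \frac{1}{e^{\frac{7}{3}}} + e^{- \frac{1}{2}}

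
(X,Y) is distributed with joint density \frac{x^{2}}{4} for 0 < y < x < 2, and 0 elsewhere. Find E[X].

f_X(x) = ∫_0^x \frac{x^{2}}{4} dy = \frac{x^{3}}{4}
E[X] = ∫_0^2 x × (\frac{x^{3}}{4}) dx = \frac{8}{5}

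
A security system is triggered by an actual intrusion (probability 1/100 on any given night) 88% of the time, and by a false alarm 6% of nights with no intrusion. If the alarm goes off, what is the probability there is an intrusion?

Let D = the rare event, + = positive/flagged.
P(D) = 1/100
P(+|D) = 88/100 = 22/25
P(+|D') = 6/100 = 3/50
P(+) = P(+|D)P(D) + P(+|D')P(D')
     = \frac{22}{25} × \frac{1}{100} + \frac{3}{50} × \frac{99}{100}
     = \frac{341}{5000}
P(D|+) = P(+|D)P(D)/P(+) = \frac{4}{31}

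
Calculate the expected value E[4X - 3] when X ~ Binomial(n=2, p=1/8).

For X ~ Binomial(n=2, p=1/8):
E[X] = \frac{1}{4}
E[4X - 3] = 4 × E[X] - 3 = -2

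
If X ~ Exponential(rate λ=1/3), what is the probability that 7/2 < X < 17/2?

P(7/2 < X < 17/2) = ∫_{7/2}^{17/2} f(x) dx
where f(x) = \frac{e^{- \frac{x}{3}}}{3}
= - \frac{1 - e^{\frac{5}{3}}}{e^{\frac{17}{6}}}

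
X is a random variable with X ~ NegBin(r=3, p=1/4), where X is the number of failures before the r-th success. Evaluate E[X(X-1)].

E[X(X-1)] = E[X² - X] = E[X²] - E[X]
E[X] = 9
E[X²] = Var(X) + (E[X])² = 36 + (9)² = 117
E[X(X-1)] = 117 - 9 = 108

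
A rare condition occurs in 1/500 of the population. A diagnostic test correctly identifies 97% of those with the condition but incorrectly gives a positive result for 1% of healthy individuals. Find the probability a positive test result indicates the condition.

Let D = the rare event, + = positive/flagged.
P(D) = 1/500
P(+|D) = 97/100
P(+|D') = 1/100
P(+) = P(+|D)P(D) + P(+|D')P(D')
     = \frac{97}{100} × \frac{1}{500} + \frac{1}{100} × \frac{499}{500}
     = \frac{149}{12500}
P(D|+) = P(+|D)P(D)/P(+) = \frac{97}{596}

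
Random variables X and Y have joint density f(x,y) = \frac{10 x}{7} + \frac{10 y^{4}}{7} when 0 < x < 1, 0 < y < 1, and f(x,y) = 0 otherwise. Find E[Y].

E[Y] = ∫_0^1 ∫_0^1 y × f(x,y) dx dy
= \frac{25}{42}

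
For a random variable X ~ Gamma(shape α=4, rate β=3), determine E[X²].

Using the identity E[X²] = Var(X) + (E[X])²:
E[X] = \frac{4}{3}
Var(X) = \frac{4}{9}
E[X²] = \frac{4}{9} + (\frac{4}{3})²
= \frac{20}{9}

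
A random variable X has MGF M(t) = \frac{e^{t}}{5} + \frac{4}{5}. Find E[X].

To find E[X], compute M^(1)(0):
M^(1)(t) = \frac{e^{t}}{5}
M^(1)(0) = \frac{1}{5}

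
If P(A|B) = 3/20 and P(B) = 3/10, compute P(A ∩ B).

By definition, P(A|B) = P(A ∩ B) / P(B)
So P(A ∩ B) = P(A|B) × P(B)
= 3/20 × 3/10
= 9/200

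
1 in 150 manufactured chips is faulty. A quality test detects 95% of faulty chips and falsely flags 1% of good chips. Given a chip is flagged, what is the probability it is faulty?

Let D = the rare event, + = positive/flagged.
P(D) = 1/150
P(+|D) = 95/100 = 19/20
P(+|D') = 1/100
P(+) = P(+|D)P(D) + P(+|D')P(D')
     = \frac{19}{20} × \frac{1}{150} + \frac{1}{100} × \frac{149}{150}
     = \frac{61}{3750}
P(D|+) = P(+|D)P(D)/P(+) = \frac{95}{244}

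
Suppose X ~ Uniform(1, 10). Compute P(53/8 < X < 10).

P(53/8 < X < 10) = ∫_{53/8}^{10} f(x) dx
where f(x) = \frac{1}{9}
= \frac{3}{8}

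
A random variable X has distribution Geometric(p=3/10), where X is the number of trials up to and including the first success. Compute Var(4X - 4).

For X ~ Geometric(p=3/10), where X is the number of trials up to and including the first success:
Var(X) = \frac{70}{9}
Var(4X - 4) = (4)² × Var(X) = 16 × \frac{70}{9} = \frac{1120}{9}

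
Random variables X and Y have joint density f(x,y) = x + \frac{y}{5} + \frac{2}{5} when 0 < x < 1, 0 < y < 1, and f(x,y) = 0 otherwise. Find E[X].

E[X] = ∫_0^1 ∫_0^1 x × f(x,y) dy dx
= ∫_0^1 ∫_0^1 x × (x + \frac{y}{5} + \frac{2}{5}) dy dx
= \frac{7}{12}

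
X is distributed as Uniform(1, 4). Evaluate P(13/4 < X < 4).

P(13/4 < X < 4) = ∫_{13/4}^{4} f(x) dx
where f(x) = \frac{1}{3}
= \frac{1}{4}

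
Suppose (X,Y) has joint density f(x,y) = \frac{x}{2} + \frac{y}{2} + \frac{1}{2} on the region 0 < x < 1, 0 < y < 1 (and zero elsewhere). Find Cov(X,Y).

E[XY] = ∫∫ xy × f(x,y) dx dy = \frac{7}{24}
E[X] = \frac{13}{24}
E[Y] = \frac{13}{24}
Cov(X,Y) = E[XY] - E[X]E[Y] = - \frac{1}{576}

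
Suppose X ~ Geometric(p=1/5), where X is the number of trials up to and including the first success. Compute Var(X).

For X ~ Geometric(p=1/5), where X is the number of trials up to and including the first success:
Var(X) = 20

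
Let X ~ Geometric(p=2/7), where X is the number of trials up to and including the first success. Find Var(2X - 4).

For X ~ Geometric(p=2/7), where X is the number of trials up to and including the first success:
Var(X) = \frac{35}{4}
Var(2X - 4) = (2)² × Var(X) = 4 × \frac{35}{4} = 35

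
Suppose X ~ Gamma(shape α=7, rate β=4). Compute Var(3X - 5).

For X ~ Gamma(shape α=7, rate β=4):
Var(X) = \frac{7}{16}
Var(3X - 5) = (3)² × Var(X) = 9 × \frac{7}{16} = \frac{63}{16}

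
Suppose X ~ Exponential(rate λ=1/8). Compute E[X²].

Using the identity E[X²] = Var(X) + (E[X])²:
E[X] = 8
Var(X) = 64
E[X²] = 64 + (8)²
= 128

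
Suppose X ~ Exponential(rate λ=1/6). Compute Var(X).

For X ~ Exponential(rate λ=1/6):
Var(X) = 36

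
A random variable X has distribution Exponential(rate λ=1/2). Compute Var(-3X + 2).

For X ~ Exponential(rate λ=1/2):
Var(X) = 4
Var(-3X + 2) = (-3)² × Var(X) = 9 × 4 = 36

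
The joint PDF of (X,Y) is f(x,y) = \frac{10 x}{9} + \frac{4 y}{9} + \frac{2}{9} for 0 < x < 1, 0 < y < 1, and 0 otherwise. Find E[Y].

E[Y] = ∫_0^1 ∫_0^1 y × f(x,y) dx dy
= \frac{29}{54}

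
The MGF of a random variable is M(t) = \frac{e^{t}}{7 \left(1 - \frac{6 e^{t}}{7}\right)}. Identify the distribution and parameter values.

The MGF M(t) = \frac{e^{t}}{7 \left(1 - \frac{6 e^{t}}{7}\right)} is the standard form for the Geometric distribution.
Comparing with the known MGF formula identifies: Geometric(p=1/7), X = trial number of first success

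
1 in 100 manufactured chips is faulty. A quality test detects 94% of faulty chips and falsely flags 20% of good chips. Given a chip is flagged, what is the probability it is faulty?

Let D = the rare event, + = positive/flagged.
P(D) = 1/100
P(+|D) = 94/100 = 47/50
P(+|D') = 20/100 = 1/5
P(+) = P(+|D)P(D) + P(+|D')P(D')
     = \frac{47}{50} × \frac{1}{100} + \frac{1}{5} × \frac{99}{100}
     = \frac{1037}{5000}
P(D|+) = P(+|D)P(D)/P(+) = \frac{47}{1037}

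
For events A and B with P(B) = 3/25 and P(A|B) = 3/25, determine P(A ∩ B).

By definition, P(A|B) = P(A ∩ B) / P(B)
So P(A ∩ B) = P(A|B) × P(B)
= 3/25 × 3/25
= 9/625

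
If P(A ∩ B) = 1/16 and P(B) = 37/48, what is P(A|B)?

P(A|B) = P(A ∩ B) / P(B)
= (1/16) / (37/48)
= 3/37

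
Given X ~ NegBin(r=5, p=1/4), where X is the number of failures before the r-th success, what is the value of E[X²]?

Using the identity E[X²] = Var(X) + (E[X])²:
E[X] = 15
Var(X) = 60
E[X²] = 60 + (15)²
= 285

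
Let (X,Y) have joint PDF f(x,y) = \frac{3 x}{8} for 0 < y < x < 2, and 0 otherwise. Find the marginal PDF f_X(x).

f_X(x) = ∫_0^x \frac{3 x}{8} dy = \frac{3 x^{2}}{8}
for 0 < x < 2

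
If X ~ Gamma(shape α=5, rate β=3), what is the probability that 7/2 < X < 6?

P(7/2 < X < 6) = ∫_{7/2}^{6} f(x) dx
where f(x) = \frac{81 x^{4} e^{- 3 x}}{8}
= - \frac{5527}{e^{18}} + \frac{98051}{128 e^{\frac{21}{2}}}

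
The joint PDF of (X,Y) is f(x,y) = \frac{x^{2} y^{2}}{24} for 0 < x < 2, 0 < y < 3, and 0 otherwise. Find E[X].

f_X(x) = ∫_0^3 \frac{x^{2} y^{2}}{24} dy = \frac{3 x^{2}}{8}
E[X] = ∫_0^2 x × (\frac{3 x^{2}}{8}) dx = \frac{3}{2}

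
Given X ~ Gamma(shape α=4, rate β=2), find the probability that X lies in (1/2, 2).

P(1/2 < X < 2) = ∫_{1/2}^{2} f(x) dx
where f(x) = \frac{8 x^{3} e^{- 2 x}}{3}
= \frac{-71 + 8 e^{3}}{3 e^{4}}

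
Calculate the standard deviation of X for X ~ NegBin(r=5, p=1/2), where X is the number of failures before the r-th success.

For X ~ NegBin(r=5, p=1/2), where X is the number of failures before the r-th success:
Var(X) = 10
SD(X) = √(Var(X)) = √(10) = \sqrt{10}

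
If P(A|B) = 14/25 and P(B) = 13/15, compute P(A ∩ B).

By definition, P(A|B) = P(A ∩ B) / P(B)
So P(A ∩ B) = P(A|B) × P(B)
= 14/25 × 13/15
= 182/375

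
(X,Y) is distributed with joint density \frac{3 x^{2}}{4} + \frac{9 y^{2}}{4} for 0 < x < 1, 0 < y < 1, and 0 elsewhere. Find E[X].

E[X] = ∫_0^1 ∫_0^1 x × f(x,y) dy dx
= ∫_0^1 ∫_0^1 x × (\frac{3 x^{2}}{4} + \frac{9 y^{2}}{4}) dy dx
= \frac{9}{16}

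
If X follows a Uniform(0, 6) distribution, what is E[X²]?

Using the identity E[X²] = Var(X) + (E[X])²:
E[X] = 3
Var(X) = 3
E[X²] = 3 + (3)²
= 12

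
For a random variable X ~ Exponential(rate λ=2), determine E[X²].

Using the identity E[X²] = Var(X) + (E[X])²:
E[X] = \frac{1}{2}
Var(X) = \frac{1}{4}
E[X²] = \frac{1}{4} + (\frac{1}{2})²
= \frac{1}{2}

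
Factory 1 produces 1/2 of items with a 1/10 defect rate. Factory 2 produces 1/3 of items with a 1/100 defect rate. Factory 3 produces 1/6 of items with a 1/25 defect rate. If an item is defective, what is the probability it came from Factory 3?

Using Bayes' theorem:
P(F1) = 1/2, P(D|F1) = 1/10
P(F2) = 1/3, P(D|F2) = 1/100
P(F3) = 1/6, P(D|F3) = 1/25
P(D) = P(D|F1)P(F1) + P(D|F2)P(F2) + P(D|F3)P(F3)
     = \frac{3}{50}
P(F3|D) = P(D|F3)P(F3) / P(D)
= \frac{1}{9}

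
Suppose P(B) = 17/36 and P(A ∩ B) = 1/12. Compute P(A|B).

P(A|B) = P(A ∩ B) / P(B)
= (1/12) / (17/36)
= 3/17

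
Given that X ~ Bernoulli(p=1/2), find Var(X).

For X ~ Bernoulli(p=1/2):
Var(X) = \frac{1}{4}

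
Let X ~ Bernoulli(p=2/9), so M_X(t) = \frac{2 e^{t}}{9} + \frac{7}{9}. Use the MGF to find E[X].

To find E[X], compute M^(1)(0):
M^(1)(t) = \frac{2 e^{t}}{9}
M^(1)(0) = \frac{2}{9}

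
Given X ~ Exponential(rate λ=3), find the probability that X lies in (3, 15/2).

P(3 < X < 15/2) = ∫_{3}^{15/2} f(x) dx
where f(x) = 3 e^{- 3 x}
= - \frac{1}{e^{\frac{45}{2}}} + e^{-9}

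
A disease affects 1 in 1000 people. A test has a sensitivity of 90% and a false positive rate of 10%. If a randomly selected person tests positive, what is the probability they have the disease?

Let D = the rare event, + = positive/flagged.
P(D) = 1/1000
P(+|D) = 90/100 = 9/10
P(+|D') = 10/100 = 1/10
P(+) = P(+|D)P(D) + P(+|D')P(D')
     = \frac{9}{10} × \frac{1}{1000} + \frac{1}{10} × \frac{999}{1000}
     = \frac{63}{625}
P(D|+) = P(+|D)P(D)/P(+) = \frac{1}{112}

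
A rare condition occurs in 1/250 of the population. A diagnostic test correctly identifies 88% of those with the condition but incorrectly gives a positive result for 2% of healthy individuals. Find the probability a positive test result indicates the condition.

Let D = the rare event, + = positive/flagged.
P(D) = 1/250
P(+|D) = 88/100 = 22/25
P(+|D') = 2/100 = 1/50
P(+) = P(+|D)P(D) + P(+|D')P(D')
     = \frac{22}{25} × \frac{1}{250} + \frac{1}{50} × \frac{249}{250}
     = \frac{293}{12500}
P(D|+) = P(+|D)P(D)/P(+) = \frac{44}{293}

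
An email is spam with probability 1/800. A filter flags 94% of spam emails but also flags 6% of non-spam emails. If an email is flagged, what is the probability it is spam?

Let D = the rare event, + = positive/flagged.
P(D) = 1/800
P(+|D) = 94/100 = 47/50
P(+|D') = 6/100 = 3/50
P(+) = P(+|D)P(D) + P(+|D')P(D')
     = \frac{47}{50} × \frac{1}{800} + \frac{3}{50} × \frac{799}{800}
     = \frac{611}{10000}
P(D|+) = P(+|D)P(D)/P(+) = \frac{1}{52}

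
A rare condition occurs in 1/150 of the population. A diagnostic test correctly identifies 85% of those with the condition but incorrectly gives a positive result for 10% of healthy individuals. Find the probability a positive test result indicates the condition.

Let D = the rare event, + = positive/flagged.
P(D) = 1/150
P(+|D) = 85/100 = 17/20
P(+|D') = 10/100 = 1/10
P(+) = P(+|D)P(D) + P(+|D')P(D')
     = \frac{17}{20} × \frac{1}{150} + \frac{1}{10} × \frac{149}{150}
     = \frac{21}{200}
P(D|+) = P(+|D)P(D)/P(+) = \frac{17}{315}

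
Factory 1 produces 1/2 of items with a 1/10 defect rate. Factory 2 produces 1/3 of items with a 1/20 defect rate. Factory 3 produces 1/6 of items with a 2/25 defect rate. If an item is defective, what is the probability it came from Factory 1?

Using Bayes' theorem:
P(F1) = 1/2, P(D|F1) = 1/10
P(F2) = 1/3, P(D|F2) = 1/20
P(F3) = 1/6, P(D|F3) = 2/25
P(D) = P(D|F1)P(F1) + P(D|F2)P(F2) + P(D|F3)P(F3)
     = \frac{2}{25}
P(F1|D) = P(D|F1)P(F1) / P(D)
= \frac{5}{8}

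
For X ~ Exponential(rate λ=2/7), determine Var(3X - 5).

For X ~ Exponential(rate λ=2/7):
Var(X) = \frac{49}{4}
Var(3X - 5) = (3)² × Var(X) = 9 × \frac{49}{4} = \frac{441}{4}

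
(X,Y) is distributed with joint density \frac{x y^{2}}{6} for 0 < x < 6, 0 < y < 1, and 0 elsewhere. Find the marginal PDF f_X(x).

f_X(x) = ∫_0^1 f(x,y) dy
= ∫_0^1 \frac{x y^{2}}{6} dy
= \frac{x}{18} for 0 < x < 6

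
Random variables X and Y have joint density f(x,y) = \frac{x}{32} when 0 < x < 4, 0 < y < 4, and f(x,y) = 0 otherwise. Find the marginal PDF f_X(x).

f_X(x) = ∫_0^4 f(x,y) dy
= ∫_0^4 \frac{x}{32} dy
= \frac{x}{8} for 0 < x < 4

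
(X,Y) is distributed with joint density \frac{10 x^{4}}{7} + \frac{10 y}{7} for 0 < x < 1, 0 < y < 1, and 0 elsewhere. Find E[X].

E[X] = ∫_0^1 ∫_0^1 x × f(x,y) dy dx
= ∫_0^1 ∫_0^1 x × (\frac{10 x^{4}}{7} + \frac{10 y}{7}) dy dx
= \frac{25}{42}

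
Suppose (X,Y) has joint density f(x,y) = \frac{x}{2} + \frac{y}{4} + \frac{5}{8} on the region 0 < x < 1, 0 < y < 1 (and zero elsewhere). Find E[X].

E[X] = ∫_0^1 ∫_0^1 x × f(x,y) dy dx
= ∫_0^1 ∫_0^1 x × (\frac{x}{2} + \frac{y}{4} + \frac{5}{8}) dy dx
= \frac{13}{24}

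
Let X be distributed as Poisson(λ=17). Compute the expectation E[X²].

Using the identity E[X²] = Var(X) + (E[X])²:
E[X] = 17
Var(X) = 17
E[X²] = 17 + (17)²
= 306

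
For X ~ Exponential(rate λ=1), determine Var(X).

For X ~ Exponential(rate λ=1):
Var(X) = 1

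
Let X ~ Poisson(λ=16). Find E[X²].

Using the identity E[X²] = Var(X) + (E[X])²:
E[X] = 16
Var(X) = 16
E[X²] = 16 + (16)²
= 272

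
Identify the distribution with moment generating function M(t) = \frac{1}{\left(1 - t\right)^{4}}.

The MGF M(t) = \frac{1}{\left(1 - t\right)^{4}} is the standard form for the Gamma distribution.
Comparing with the known MGF formula identifies: Gamma(shape α=4, rate β=1)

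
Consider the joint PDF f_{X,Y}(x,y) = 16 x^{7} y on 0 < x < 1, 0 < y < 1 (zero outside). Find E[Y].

E[Y] = ∫_0^1 ∫_0^1 y × f(x,y) dx dy
= \frac{2}{3}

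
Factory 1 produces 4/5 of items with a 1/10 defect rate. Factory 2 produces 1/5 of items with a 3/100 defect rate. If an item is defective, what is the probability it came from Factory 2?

Using Bayes' theorem:
P(F1) = 4/5, P(D|F1) = 1/10
P(F2) = 1/5, P(D|F2) = 3/100
P(D) = P(D|F1)P(F1) + P(D|F2)P(F2)
     = \frac{43}{500}
P(F2|D) = P(D|F2)P(F2) / P(D)
= \frac{3}{43}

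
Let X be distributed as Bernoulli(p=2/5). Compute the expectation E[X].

For X ~ Bernoulli(p=2/5), the expected value is:
E[X] = \frac{2}{5}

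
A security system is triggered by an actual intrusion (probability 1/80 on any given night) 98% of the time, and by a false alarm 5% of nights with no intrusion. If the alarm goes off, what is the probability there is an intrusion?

Let D = the rare event, + = positive/flagged.
P(D) = 1/80
P(+|D) = 98/100 = 49/50
P(+|D') = 5/100 = 1/20
P(+) = P(+|D)P(D) + P(+|D')P(D')
     = \frac{49}{50} × \frac{1}{80} + \frac{1}{20} × \frac{79}{80}
     = \frac{493}{8000}
P(D|+) = P(+|D)P(D)/P(+) = \frac{98}{493}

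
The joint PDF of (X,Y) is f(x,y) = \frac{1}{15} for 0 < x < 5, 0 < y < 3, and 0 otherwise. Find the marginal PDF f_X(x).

f_X(x) = ∫_0^3 f(x,y) dy
= ∫_0^3 \frac{1}{15} dy
= \frac{1}{5} for 0 < x < 5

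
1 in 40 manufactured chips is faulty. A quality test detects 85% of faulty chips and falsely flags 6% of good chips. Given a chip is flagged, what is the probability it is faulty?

Let D = the rare event, + = positive/flagged.
P(D) = 1/40
P(+|D) = 85/100 = 17/20
P(+|D') = 6/100 = 3/50
P(+) = P(+|D)P(D) + P(+|D')P(D')
     = \frac{17}{20} × \frac{1}{40} + \frac{3}{50} × \frac{39}{40}
     = \frac{319}{4000}
P(D|+) = P(+|D)P(D)/P(+) = \frac{85}{319}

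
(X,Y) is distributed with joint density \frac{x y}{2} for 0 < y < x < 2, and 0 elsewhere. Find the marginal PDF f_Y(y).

f_Y(y) = ∫_y^2 \frac{x y}{2} dx = - \frac{y^{3}}{4} + y
for 0 < y < 2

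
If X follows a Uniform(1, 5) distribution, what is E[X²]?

Using the identity E[X²] = Var(X) + (E[X])²:
E[X] = 3
Var(X) = \frac{4}{3}
E[X²] = \frac{4}{3} + (3)²
= \frac{31}{3}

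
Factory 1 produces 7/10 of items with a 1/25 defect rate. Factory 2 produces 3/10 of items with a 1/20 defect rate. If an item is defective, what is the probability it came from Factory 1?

Using Bayes' theorem:
P(F1) = 7/10, P(D|F1) = 1/25
P(F2) = 3/10, P(D|F2) = 1/20
P(D) = P(D|F1)P(F1) + P(D|F2)P(F2)
     = \frac{43}{1000}
P(F1|D) = P(D|F1)P(F1) / P(D)
= \frac{28}{43}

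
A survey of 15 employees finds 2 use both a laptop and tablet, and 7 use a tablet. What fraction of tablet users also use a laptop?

P(A ∩ B) = 2/15
P(B) = 7/15
P(A|B) = P(A ∩ B) / P(B) = (2/15) / (7/15) = 2/7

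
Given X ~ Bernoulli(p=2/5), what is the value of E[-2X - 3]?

For X ~ Bernoulli(p=2/5):
E[X] = \frac{2}{5}
E[-2X - 3] = -2 × E[X] - 3 = - \frac{19}{5}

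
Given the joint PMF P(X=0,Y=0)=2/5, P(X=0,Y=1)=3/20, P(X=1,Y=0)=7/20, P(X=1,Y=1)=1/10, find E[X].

First find marginal of X:
P(X=0) = 11/20
P(X=1) = 9/20
E[X] = 0 × 11/20 + 1 × 9/20 = 9/20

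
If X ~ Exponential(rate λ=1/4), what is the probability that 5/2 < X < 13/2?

P(5/2 < X < 13/2) = ∫_{5/2}^{13/2} f(x) dx
where f(x) = \frac{e^{- \frac{x}{4}}}{4}
= - \frac{1 - e}{e^{\frac{13}{8}}}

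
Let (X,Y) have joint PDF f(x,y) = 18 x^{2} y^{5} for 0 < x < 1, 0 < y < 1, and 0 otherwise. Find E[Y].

E[Y] = ∫_0^1 ∫_0^1 y × f(x,y) dx dy
= \frac{6}{7}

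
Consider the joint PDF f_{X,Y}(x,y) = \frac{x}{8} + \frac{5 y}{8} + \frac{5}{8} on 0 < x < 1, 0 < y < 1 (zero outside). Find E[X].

E[X] = ∫_0^1 ∫_0^1 x × f(x,y) dy dx
= ∫_0^1 ∫_0^1 x × (\frac{x}{8} + \frac{5 y}{8} + \frac{5}{8}) dy dx
= \frac{49}{96}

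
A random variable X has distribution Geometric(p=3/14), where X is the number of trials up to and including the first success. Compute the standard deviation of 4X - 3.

For X ~ Geometric(p=3/14), where X is the number of trials up to and including the first success:
Var(X) = \frac{154}{9}
SD(X) = √(Var(X)) = √(\frac{154}{9}) = \frac{\sqrt{154}}{3}
SD(4X - 3) = |4| × SD(X) = 4 × \frac{\sqrt{154}}{3} = \frac{4 \sqrt{154}}{3}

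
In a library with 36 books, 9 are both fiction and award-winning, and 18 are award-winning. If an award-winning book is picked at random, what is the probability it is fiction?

P(A ∩ B) = 9/36 = 1/4
P(B) = 18/36 = 1/2
P(A|B) = P(A ∩ B) / P(B) = (1/4) / (1/2) = 1/2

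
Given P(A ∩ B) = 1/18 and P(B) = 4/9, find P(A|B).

P(A|B) = P(A ∩ B) / P(B)
= (1/18) / (4/9)
= 1/8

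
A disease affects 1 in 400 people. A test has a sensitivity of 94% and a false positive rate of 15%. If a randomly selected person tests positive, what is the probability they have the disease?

Let D = the rare event, + = positive/flagged.
P(D) = 1/400
P(+|D) = 94/100 = 47/50
P(+|D') = 15/100 = 3/20
P(+) = P(+|D)P(D) + P(+|D')P(D')
     = \frac{47}{50} × \frac{1}{400} + \frac{3}{20} × \frac{399}{400}
     = \frac{6079}{40000}
P(D|+) = P(+|D)P(D)/P(+) = \frac{94}{6079}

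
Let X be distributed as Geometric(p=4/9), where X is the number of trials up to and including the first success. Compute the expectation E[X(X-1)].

E[X(X-1)] = E[X² - X] = E[X²] - E[X]
E[X] = \frac{9}{4}
E[X²] = Var(X) + (E[X])² = \frac{45}{16} + (\frac{9}{4})² = \frac{63}{8}
E[X(X-1)] = \frac{63}{8} - \frac{9}{4} = \frac{45}{8}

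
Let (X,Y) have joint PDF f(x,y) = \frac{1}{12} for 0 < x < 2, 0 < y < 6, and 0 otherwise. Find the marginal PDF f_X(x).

f_X(x) = ∫_0^6 f(x,y) dy
= ∫_0^6 \frac{1}{12} dy
= \frac{1}{2} for 0 < x < 2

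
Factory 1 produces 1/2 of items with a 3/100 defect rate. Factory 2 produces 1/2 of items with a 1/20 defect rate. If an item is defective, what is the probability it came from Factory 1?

Using Bayes' theorem:
P(F1) = 1/2, P(D|F1) = 3/100
P(F2) = 1/2, P(D|F2) = 1/20
P(D) = P(D|F1)P(F1) + P(D|F2)P(F2)
     = \frac{1}{25}
P(F1|D) = P(D|F1)P(F1) / P(D)
= \frac{3}{8}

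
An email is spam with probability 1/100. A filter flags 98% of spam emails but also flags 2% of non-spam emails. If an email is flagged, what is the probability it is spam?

Let D = the rare event, + = positive/flagged.
P(D) = 1/100
P(+|D) = 98/100 = 49/50
P(+|D') = 2/100 = 1/50
P(+) = P(+|D)P(D) + P(+|D')P(D')
     = \frac{49}{50} × \frac{1}{100} + \frac{1}{50} × \frac{99}{100}
     = \frac{37}{1250}
P(D|+) = P(+|D)P(D)/P(+) = \frac{49}{148}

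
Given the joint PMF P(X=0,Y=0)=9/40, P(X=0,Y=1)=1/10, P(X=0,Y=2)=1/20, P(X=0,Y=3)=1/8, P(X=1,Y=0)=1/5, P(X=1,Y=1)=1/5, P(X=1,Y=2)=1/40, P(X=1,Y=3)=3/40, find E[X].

First find marginal of X:
P(X=0) = 1/2
P(X=1) = 1/2
E[X] = 0 × 1/2 + 1 × 1/2 = 1/2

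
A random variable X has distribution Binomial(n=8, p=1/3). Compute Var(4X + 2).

For X ~ Binomial(n=8, p=1/3):
Var(X) = \frac{16}{9}
Var(4X + 2) = (4)² × Var(X) = 16 × \frac{16}{9} = \frac{256}{9}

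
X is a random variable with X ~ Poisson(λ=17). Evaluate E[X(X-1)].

E[X(X-1)] = E[X² - X] = E[X²] - E[X]
E[X] = 17
E[X²] = Var(X) + (E[X])² = 17 + (17)² = 306
E[X(X-1)] = 306 - 17 = 289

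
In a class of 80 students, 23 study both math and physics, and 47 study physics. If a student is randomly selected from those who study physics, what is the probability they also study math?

P(A ∩ B) = 23/80
P(B) = 47/80
P(A|B) = P(A ∩ B) / P(B) = (23/80) / (47/80) = 23/47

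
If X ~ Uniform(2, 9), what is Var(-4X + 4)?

For X ~ Uniform(2, 9):
Var(X) = \frac{49}{12}
Var(-4X + 4) = (-4)² × Var(X) = 16 × \frac{49}{12} = \frac{196}{3}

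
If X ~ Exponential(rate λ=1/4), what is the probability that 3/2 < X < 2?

P(3/2 < X < 2) = ∫_{3/2}^{2} f(x) dx
where f(x) = \frac{e^{- \frac{x}{4}}}{4}
= - \frac{1}{e^{\frac{1}{2}}} + e^{- \frac{3}{8}}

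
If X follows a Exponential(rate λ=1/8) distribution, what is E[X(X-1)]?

E[X(X-1)] = E[X² - X] = E[X²] - E[X]
E[X] = 8
E[X²] = Var(X) + (E[X])² = 64 + (8)² = 128
E[X(X-1)] = 128 - 8 = 120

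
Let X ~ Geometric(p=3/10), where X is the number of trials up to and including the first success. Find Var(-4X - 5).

For X ~ Geometric(p=3/10), where X is the number of trials up to and including the first success:
Var(X) = \frac{70}{9}
Var(-4X - 5) = (-4)² × Var(X) = 16 × \frac{70}{9} = \frac{1120}{9}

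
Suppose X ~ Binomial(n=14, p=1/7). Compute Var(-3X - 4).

For X ~ Binomial(n=14, p=1/7):
Var(X) = \frac{12}{7}
Var(-3X - 4) = (-3)² × Var(X) = 9 × \frac{12}{7} = \frac{108}{7}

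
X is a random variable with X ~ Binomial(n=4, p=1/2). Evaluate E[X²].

Using the identity E[X²] = Var(X) + (E[X])²:
E[X] = 2
Var(X) = 1
E[X²] = 1 + (2)²
= 5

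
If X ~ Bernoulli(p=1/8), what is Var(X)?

For X ~ Bernoulli(p=1/8):
Var(X) = \frac{7}{64}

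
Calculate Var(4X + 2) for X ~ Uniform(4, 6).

For X ~ Uniform(4, 6):
Var(X) = \frac{1}{3}
Var(4X + 2) = (4)² × Var(X) = 16 × \frac{1}{3} = \frac{16}{3}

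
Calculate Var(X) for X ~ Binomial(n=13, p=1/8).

For X ~ Binomial(n=13, p=1/8):
Var(X) = \frac{91}{64}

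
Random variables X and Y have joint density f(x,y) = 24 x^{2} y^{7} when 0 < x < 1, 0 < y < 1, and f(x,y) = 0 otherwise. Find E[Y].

E[Y] = ∫_0^1 ∫_0^1 y × f(x,y) dx dy
= \frac{8}{9}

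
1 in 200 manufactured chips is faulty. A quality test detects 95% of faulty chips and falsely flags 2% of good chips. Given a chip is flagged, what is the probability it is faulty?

Let D = the rare event, + = positive/flagged.
P(D) = 1/200
P(+|D) = 95/100 = 19/20
P(+|D') = 2/100 = 1/50
P(+) = P(+|D)P(D) + P(+|D')P(D')
     = \frac{19}{20} × \frac{1}{200} + \frac{1}{50} × \frac{199}{200}
     = \frac{493}{20000}
P(D|+) = P(+|D)P(D)/P(+) = \frac{95}{493}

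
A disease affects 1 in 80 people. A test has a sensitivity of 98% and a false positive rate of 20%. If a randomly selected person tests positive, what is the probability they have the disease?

Let D = the rare event, + = positive/flagged.
P(D) = 1/80
P(+|D) = 98/100 = 49/50
P(+|D') = 20/100 = 1/5
P(+) = P(+|D)P(D) + P(+|D')P(D')
     = \frac{49}{50} × \frac{1}{80} + \frac{1}{5} × \frac{79}{80}
     = \frac{839}{4000}
P(D|+) = P(+|D)P(D)/P(+) = \frac{49}{839}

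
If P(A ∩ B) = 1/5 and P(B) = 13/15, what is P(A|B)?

P(A|B) = P(A ∩ B) / P(B)
= (1/5) / (13/15)
= 3/13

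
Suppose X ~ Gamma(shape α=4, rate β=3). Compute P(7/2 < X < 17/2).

P(7/2 < X < 17/2) = ∫_{7/2}^{17/2} f(x) dx
where f(x) = \frac{27 x^{3} e^{- 3 x}}{2}
= \frac{-49843 + 4153 e^{15}}{16 e^{\frac{51}{2}}}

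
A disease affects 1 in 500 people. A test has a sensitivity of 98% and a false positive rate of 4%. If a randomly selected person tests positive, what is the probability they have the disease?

Let D = the rare event, + = positive/flagged.
P(D) = 1/500
P(+|D) = 98/100 = 49/50
P(+|D') = 4/100 = 1/25
P(+) = P(+|D)P(D) + P(+|D')P(D')
     = \frac{49}{50} × \frac{1}{500} + \frac{1}{25} × \frac{499}{500}
     = \frac{1047}{25000}
P(D|+) = P(+|D)P(D)/P(+) = \frac{49}{1047}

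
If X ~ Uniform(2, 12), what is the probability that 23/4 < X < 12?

P(23/4 < X < 12) = ∫_{23/4}^{12} f(x) dx
where f(x) = \frac{1}{10}
= \frac{5}{8}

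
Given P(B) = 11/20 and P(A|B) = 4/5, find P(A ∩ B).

By definition, P(A|B) = P(A ∩ B) / P(B)
So P(A ∩ B) = P(A|B) × P(B)
= 4/5 × 11/20
= 11/25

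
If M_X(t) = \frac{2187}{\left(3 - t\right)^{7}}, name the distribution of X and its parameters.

The MGF M(t) = \frac{2187}{\left(3 - t\right)^{7}} is the standard form for the Gamma distribution.
Comparing with the known MGF formula identifies: Gamma(shape α=7, rate β=3)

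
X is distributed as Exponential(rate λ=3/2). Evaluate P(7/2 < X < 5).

P(7/2 < X < 5) = ∫_{7/2}^{5} f(x) dx
where f(x) = \frac{3 e^{- \frac{3 x}{2}}}{2}
= - \frac{1}{e^{\frac{15}{2}}} + e^{- \frac{21}{4}}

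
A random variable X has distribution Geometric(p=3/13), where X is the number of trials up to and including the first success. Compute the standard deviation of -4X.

For X ~ Geometric(p=3/13), where X is the number of trials up to and including the first success:
Var(X) = \frac{130}{9}
SD(X) = √(Var(X)) = √(\frac{130}{9}) = \frac{\sqrt{130}}{3}
SD(-4X) = |-4| × SD(X) = 4 × \frac{\sqrt{130}}{3} = \frac{4 \sqrt{130}}{3}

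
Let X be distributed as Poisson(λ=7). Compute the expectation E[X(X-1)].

E[X(X-1)] = E[X² - X] = E[X²] - E[X]
E[X] = 7
E[X²] = Var(X) + (E[X])² = 7 + (7)² = 56
E[X(X-1)] = 56 - 7 = 49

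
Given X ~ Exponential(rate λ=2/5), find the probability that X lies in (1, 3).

P(1 < X < 3) = ∫_{1}^{3} f(x) dx
where f(x) = \frac{2 e^{- \frac{2 x}{5}}}{5}
= - \frac{1 - e^{\frac{4}{5}}}{e^{\frac{6}{5}}}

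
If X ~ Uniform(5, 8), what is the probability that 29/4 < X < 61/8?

P(29/4 < X < 61/8) = ∫_{29/4}^{61/8} f(x) dx
where f(x) = \frac{1}{3}
= \frac{1}{8}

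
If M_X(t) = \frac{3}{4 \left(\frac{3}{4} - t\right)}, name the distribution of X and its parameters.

The MGF M(t) = \frac{3}{4 \left(\frac{3}{4} - t\right)} is the standard form for the Exponential distribution.
Comparing with the known MGF formula identifies: Exponential(rate λ=3/4)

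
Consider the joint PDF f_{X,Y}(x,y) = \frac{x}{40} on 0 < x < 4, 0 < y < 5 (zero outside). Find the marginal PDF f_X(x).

f_X(x) = ∫_0^5 f(x,y) dy
= ∫_0^5 \frac{x}{40} dy
= \frac{x}{8} for 0 < x < 4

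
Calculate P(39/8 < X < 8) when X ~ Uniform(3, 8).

P(39/8 < X < 8) = ∫_{39/8}^{8} f(x) dx
where f(x) = \frac{1}{5}
= \frac{5}{8}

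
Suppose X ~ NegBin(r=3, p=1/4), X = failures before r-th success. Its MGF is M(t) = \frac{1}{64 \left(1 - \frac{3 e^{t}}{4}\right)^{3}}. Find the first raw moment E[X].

To find E[X], compute M^(1)(0):
M^(1)(t) = \frac{9 e^{t}}{256 \left(1 - \frac{3 e^{t}}{4}\right)^{4}}
M^(1)(0) = 9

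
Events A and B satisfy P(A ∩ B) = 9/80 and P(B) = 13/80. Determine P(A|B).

P(A|B) = P(A ∩ B) / P(B)
= (9/80) / (13/80)
= 9/13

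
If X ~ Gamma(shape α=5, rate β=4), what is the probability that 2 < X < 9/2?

P(2 < X < 9/2) = ∫_{2}^{9/2} f(x) dx
where f(x) = \frac{128 x^{4} e^{- 4 x}}{3}
= \frac{-5527 + 297 e^{10}}{e^{18}}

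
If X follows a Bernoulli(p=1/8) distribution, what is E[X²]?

Using the identity E[X²] = Var(X) + (E[X])²:
E[X] = \frac{1}{8}
Var(X) = \frac{7}{64}
E[X²] = \frac{7}{64} + (\frac{1}{8})²
= \frac{1}{8}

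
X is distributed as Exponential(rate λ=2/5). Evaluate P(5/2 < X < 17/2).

P(5/2 < X < 17/2) = ∫_{5/2}^{17/2} f(x) dx
where f(x) = \frac{2 e^{- \frac{2 x}{5}}}{5}
= - \frac{1}{e^{\frac{17}{5}}} + e^{-1}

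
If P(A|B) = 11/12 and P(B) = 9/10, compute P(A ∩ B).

By definition, P(A|B) = P(A ∩ B) / P(B)
So P(A ∩ B) = P(A|B) × P(B)
= 11/12 × 9/10
= 33/40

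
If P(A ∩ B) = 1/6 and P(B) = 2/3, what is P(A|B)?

P(A|B) = P(A ∩ B) / P(B)
= (1/6) / (2/3)
= 1/4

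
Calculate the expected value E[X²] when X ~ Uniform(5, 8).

Using the identity E[X²] = Var(X) + (E[X])²:
E[X] = \frac{13}{2}
Var(X) = \frac{3}{4}
E[X²] = \frac{3}{4} + (\frac{13}{2})²
= 43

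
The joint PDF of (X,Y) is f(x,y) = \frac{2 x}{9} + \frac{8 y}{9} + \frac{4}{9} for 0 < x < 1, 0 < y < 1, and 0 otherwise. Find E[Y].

E[Y] = ∫_0^1 ∫_0^1 y × f(x,y) dx dy
= \frac{31}{54}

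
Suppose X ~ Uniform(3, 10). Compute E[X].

For X ~ Uniform(3, 10), the expected value is:
E[X] = \frac{13}{2}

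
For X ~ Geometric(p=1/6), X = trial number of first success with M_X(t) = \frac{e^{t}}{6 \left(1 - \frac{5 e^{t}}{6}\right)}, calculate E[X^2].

To find E[X^2], compute M^(2)(0):
M^(1)(t) = \frac{e^{t}}{6 \left(1 - \frac{5 e^{t}}{6}\right)} + \frac{5 e^{2 t}}{36 \left(1 - \frac{5 e^{t}}{6}\right)^{2}}
M^(2)(t) = \frac{e^{t}}{6 \left(1 - \frac{5 e^{t}}{6}\right)} + \frac{5 e^{2 t}}{12 \left(1 - \frac{5 e^{t}}{6}\right)^{2}} + \frac{25 e^{3 t}}{108 \left(1 - \frac{5 e^{t}}{6}\right)^{3}}
M^(2)(0) = 66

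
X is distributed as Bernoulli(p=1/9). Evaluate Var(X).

For X ~ Bernoulli(p=1/9):
Var(X) = \frac{8}{81}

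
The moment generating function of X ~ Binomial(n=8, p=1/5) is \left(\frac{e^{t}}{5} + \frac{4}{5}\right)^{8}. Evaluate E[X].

To find E[X], compute M^(1)(0):
M^(1)(t) = \frac{8 \left(\frac{e^{t}}{5} + \frac{4}{5}\right)^{7} e^{t}}{5}
M^(1)(0) = \frac{8}{5}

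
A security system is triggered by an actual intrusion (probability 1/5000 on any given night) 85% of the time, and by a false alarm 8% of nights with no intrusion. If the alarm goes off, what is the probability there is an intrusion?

Let D = the rare event, + = positive/flagged.
P(D) = 1/5000
P(+|D) = 85/100 = 17/20
P(+|D') = 8/100 = 2/25
P(+) = P(+|D)P(D) + P(+|D')P(D')
     = \frac{17}{20} × \frac{1}{5000} + \frac{2}{25} × \frac{4999}{5000}
     = \frac{40077}{500000}
P(D|+) = P(+|D)P(D)/P(+) = \frac{85}{40077}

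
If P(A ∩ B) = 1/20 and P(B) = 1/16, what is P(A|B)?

P(A|B) = P(A ∩ B) / P(B)
= (1/20) / (1/16)
= 4/5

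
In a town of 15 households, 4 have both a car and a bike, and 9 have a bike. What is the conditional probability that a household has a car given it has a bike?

P(A ∩ B) = 4/15
P(B) = 9/15 = 3/5
P(A|B) = P(A ∩ B) / P(B) = (4/15) / (3/5) = 4/9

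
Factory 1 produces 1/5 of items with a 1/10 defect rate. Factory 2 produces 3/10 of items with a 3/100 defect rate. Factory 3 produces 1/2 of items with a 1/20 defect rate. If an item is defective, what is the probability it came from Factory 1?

Using Bayes' theorem:
P(F1) = 1/5, P(D|F1) = 1/10
P(F2) = 3/10, P(D|F2) = 3/100
P(F3) = 1/2, P(D|F3) = 1/20
P(D) = P(D|F1)P(F1) + P(D|F2)P(F2) + P(D|F3)P(F3)
     = \frac{27}{500}
P(F1|D) = P(D|F1)P(F1) / P(D)
= \frac{10}{27}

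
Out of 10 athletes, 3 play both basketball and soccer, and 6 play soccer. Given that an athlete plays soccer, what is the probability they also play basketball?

P(A ∩ B) = 3/10
P(B) = 6/10 = 3/5
P(A|B) = P(A ∩ B) / P(B) = (3/10) / (3/5) = 1/2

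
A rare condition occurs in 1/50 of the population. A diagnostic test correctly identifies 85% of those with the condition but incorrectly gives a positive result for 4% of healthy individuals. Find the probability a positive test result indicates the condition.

Let D = the rare event, + = positive/flagged.
P(D) = 1/50
P(+|D) = 85/100 = 17/20
P(+|D') = 4/100 = 1/25
P(+) = P(+|D)P(D) + P(+|D')P(D')
     = \frac{17}{20} × \frac{1}{50} + \frac{1}{25} × \frac{49}{50}
     = \frac{281}{5000}
P(D|+) = P(+|D)P(D)/P(+) = \frac{85}{281}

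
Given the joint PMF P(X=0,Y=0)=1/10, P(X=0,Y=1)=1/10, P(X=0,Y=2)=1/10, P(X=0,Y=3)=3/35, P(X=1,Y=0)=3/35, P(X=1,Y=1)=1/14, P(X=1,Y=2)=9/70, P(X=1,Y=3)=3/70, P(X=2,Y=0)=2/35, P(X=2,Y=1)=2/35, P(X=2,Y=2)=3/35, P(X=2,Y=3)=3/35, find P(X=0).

P(X=0) = P(X=0,Y=0) + P(X=0,Y=1) + P(X=0,Y=2) + P(X=0,Y=3)
= 1/10 + 1/10 + 1/10 + 3/35
= 27/70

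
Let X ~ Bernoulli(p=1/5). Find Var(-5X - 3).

For X ~ Bernoulli(p=1/5):
Var(X) = \frac{4}{25}
Var(-5X - 3) = (-5)² × Var(X) = 25 × \frac{4}{25} = 4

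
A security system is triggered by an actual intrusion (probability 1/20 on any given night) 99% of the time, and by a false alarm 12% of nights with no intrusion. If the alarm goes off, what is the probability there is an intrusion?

Let D = the rare event, + = positive/flagged.
P(D) = 1/20
P(+|D) = 99/100
P(+|D') = 12/100 = 3/25
P(+) = P(+|D)P(D) + P(+|D')P(D')
     = \frac{99}{100} × \frac{1}{20} + \frac{3}{25} × \frac{19}{20}
     = \frac{327}{2000}
P(D|+) = P(+|D)P(D)/P(+) = \frac{33}{109}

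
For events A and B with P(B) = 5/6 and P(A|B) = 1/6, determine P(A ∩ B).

By definition, P(A|B) = P(A ∩ B) / P(B)
So P(A ∩ B) = P(A|B) × P(B)
= 1/6 × 5/6
= 5/36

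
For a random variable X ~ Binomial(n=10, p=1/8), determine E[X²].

Using the identity E[X²] = Var(X) + (E[X])²:
E[X] = \frac{5}{4}
Var(X) = \frac{35}{32}
E[X²] = \frac{35}{32} + (\frac{5}{4})²
= \frac{85}{32}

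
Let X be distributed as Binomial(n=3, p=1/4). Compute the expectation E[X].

For X ~ Binomial(n=3, p=1/4), the expected value is:
E[X] = \frac{3}{4}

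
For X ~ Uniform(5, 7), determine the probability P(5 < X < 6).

P(5 < X < 6) = ∫_{5}^{6} f(x) dx
where f(x) = \frac{1}{2}
= \frac{1}{2}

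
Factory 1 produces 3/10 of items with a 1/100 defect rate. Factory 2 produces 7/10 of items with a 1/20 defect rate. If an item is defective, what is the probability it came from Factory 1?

Using Bayes' theorem:
P(F1) = 3/10, P(D|F1) = 1/100
P(F2) = 7/10, P(D|F2) = 1/20
P(D) = P(D|F1)P(F1) + P(D|F2)P(F2)
     = \frac{19}{500}
P(F1|D) = P(D|F1)P(F1) / P(D)
= \frac{3}{38}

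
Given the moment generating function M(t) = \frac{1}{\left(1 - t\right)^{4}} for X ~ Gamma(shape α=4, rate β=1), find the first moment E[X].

To find E[X], compute M^(1)(0):
M^(1)(t) = \frac{4}{\left(1 - t\right)^{5}}
M^(1)(0) = 4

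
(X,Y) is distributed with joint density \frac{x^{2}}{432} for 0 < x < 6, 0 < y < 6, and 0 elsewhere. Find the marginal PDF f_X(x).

f_X(x) = ∫_0^6 f(x,y) dy
= ∫_0^6 \frac{x^{2}}{432} dy
= \frac{x^{2}}{72} for 0 < x < 6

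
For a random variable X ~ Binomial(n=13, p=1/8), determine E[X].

For X ~ Binomial(n=13, p=1/8), the expected value is:
E[X] = \frac{13}{8}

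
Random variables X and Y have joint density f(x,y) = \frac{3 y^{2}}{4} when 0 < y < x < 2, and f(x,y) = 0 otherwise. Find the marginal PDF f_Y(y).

f_Y(y) = ∫_y^2 \frac{3 y^{2}}{4} dx = \frac{3 y^{2} \left(2 - y\right)}{4}
for 0 < y < 2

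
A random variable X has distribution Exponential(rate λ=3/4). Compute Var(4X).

For X ~ Exponential(rate λ=3/4):
Var(X) = \frac{16}{9}
Var(4X) = (4)² × Var(X) = 16 × \frac{16}{9} = \frac{256}{9}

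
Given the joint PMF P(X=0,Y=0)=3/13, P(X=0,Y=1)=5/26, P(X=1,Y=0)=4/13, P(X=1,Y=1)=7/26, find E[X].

First find marginal of X:
P(X=0) = 11/26
P(X=1) = 15/26
E[X] = 0 × 11/26 + 1 × 15/26 = 15/26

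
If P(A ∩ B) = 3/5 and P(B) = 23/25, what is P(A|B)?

P(A|B) = P(A ∩ B) / P(B)
= (3/5) / (23/25)
= 15/23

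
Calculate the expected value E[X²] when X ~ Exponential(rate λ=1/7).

Using the identity E[X²] = Var(X) + (E[X])²:
E[X] = 7
Var(X) = 49
E[X²] = 49 + (7)²
= 98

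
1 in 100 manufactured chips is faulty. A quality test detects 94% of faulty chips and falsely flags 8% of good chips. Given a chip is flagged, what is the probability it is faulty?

Let D = the rare event, + = positive/flagged.
P(D) = 1/100
P(+|D) = 94/100 = 47/50
P(+|D') = 8/100 = 2/25
P(+) = P(+|D)P(D) + P(+|D')P(D')
     = \frac{47}{50} × \frac{1}{100} + \frac{2}{25} × \frac{99}{100}
     = \frac{443}{5000}
P(D|+) = P(+|D)P(D)/P(+) = \frac{47}{443}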